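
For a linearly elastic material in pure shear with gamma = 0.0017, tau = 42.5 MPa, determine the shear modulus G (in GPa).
Model: a linearly elastic material in pure shear, so tau = G·gamma.
Solve for G: G = tau / gamma.
Convert to SI units:
  tau = 42.5 MPa = 4.25 × 10⁷ Pa
Substitute:
  G = (4.25 × 10⁷) / 0.0017
  G = 2.5 × 10¹⁰ Pa
Convert: G = 2.5 × 10¹⁰ Pa = 25 GPa
Final answer: G = 25 GPa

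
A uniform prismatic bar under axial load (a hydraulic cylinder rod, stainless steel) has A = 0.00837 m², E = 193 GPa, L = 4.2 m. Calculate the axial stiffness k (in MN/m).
Model: a uniform prismatic bar under axial load, so k = (A·E) / L.
Convert to SI units:
  E = 193 GPa = 1.93 × 10¹¹ Pa
Substitute:
  k = (0.00837 × (1.93 × 10¹¹)) / 4.2
  k = 3.846 × 10⁸ N/m
Convert: k = 3.846 × 10⁸ N/m = 384.6 MN/m
Final answer: k = 384.6 MN/m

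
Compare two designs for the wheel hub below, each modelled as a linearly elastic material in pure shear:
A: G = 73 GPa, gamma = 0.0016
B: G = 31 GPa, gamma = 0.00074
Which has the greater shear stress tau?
Model: a linearly elastic material in pure shear, so tau = G·gamma (SI units).
  A: tau = (7.3 × 10¹⁰) × 0.0016 = 1.168 × 10⁸ Pa = 116.8 MPa
  B: tau = (3.1 × 10¹⁰) × 0.00074 = 2.294 × 10⁷ Pa = 22.94 MPa
116.8 MPa > 22.94 MPa, so A is larger.
Final answer: A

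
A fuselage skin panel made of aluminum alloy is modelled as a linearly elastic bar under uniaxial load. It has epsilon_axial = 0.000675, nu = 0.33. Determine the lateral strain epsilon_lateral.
Model: a linearly elastic bar under uniaxial load, so epsilon_lateral = -nu·epsilon_axial.
Substitute:
  epsilon_lateral = -(0.33 × 0.000675)
  epsilon_lateral = -0.0002228
Final answer: epsilon_lateral = -0.0002228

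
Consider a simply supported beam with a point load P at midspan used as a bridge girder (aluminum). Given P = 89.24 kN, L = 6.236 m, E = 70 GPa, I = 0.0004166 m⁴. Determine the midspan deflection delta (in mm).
Model: a simply supported beam with a point load P at midspan, so delta = (P·L^3) / (48·E·I).
Convert to SI units:
  P = 89.24 kN = 89240 N
  E = 70 GPa = 7 × 10¹⁰ Pa
Substitute:
  delta = (89240 × 6.236^3) / (48 × (7 × 10¹⁰) × 0.0004166)
  delta = 0.01546 m
Convert: delta = 0.01546 m = 15.46 mm
Final answer: delta = 15.46 mm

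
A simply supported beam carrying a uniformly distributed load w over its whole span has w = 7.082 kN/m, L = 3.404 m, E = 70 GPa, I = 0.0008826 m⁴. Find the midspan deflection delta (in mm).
Model: a simply supported beam carrying a uniformly distributed load w over its whole span, so delta = (5·w·L^4) / (384·E·I).
Convert to SI units:
  w = 7.082 kN/m = 7082 N/m
  E = 70 GPa = 7 × 10¹⁰ Pa
Substitute:
  delta = (5 × 7082 × 3.404^4) / (384 × (7 × 10¹⁰) × 0.0008826)
  delta = 0.0002004 m
Convert: delta = 0.0002004 m = 0.2004 mm
Final answer: delta = 0.2004 mm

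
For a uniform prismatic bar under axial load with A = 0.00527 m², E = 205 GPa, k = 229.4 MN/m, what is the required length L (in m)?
Model: a uniform prismatic bar under axial load, so k = (A·E) / L.
Solve for L: L = (A·E) / k.
Convert to SI units:
  E = 205 GPa = 2.05 × 10¹¹ Pa
  k = 229.4 MN/m = 2.294 × 10⁸ N/m
Substitute:
  L = (0.00527 × (2.05 × 10¹¹)) / (2.294 × 10⁸)
  L = 4.709 m
Final answer: L = 4.709 m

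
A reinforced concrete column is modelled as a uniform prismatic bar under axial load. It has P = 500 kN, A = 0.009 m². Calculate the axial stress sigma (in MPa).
Model: a uniform prismatic bar under axial load, so sigma = P / A.
Convert to SI units:
  P = 500 kN = 500000 N
Substitute:
  sigma = 500000 / 0.009
  sigma = 5.556 × 10⁷ Pa
Convert: sigma = 5.556 × 10⁷ Pa = 55.56 MPa
Final answer: sigma = 55.56 MPa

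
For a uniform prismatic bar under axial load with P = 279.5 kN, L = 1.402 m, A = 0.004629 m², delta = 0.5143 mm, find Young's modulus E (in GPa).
Model: a uniform prismatic bar under axial load, so delta = (P·L) / (A·E).
Solve for E: E = (P·L) / (delta·A).
Convert to SI units:
  P = 279.5 kN = 279500 N
  delta = 0.5143 mm = 0.0005143 m
Substitute:
  E = (279500 × 1.402) / (0.0005143 × 0.004629)
  E = 1.646 × 10¹¹ Pa
Convert: E = 1.646 × 10¹¹ Pa = 164.6 GPa
Final answer: E = 164.6 GPa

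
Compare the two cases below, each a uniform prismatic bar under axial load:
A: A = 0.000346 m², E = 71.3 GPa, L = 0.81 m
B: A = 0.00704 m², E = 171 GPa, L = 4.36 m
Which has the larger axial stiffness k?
Model: a uniform prismatic bar under axial load, so k = (A·E) / L (SI units).
  A: k = (0.000346 × (7.13 × 10¹⁰)) / 0.81 = 3.046 × 10⁷ N/m = 30.46 MN/m
  B: k = (0.00704 × (1.71 × 10¹¹)) / 4.36 = 2.761 × 10⁸ N/m = 276.1 MN/m
276.1 MN/m > 30.46 MN/m, so B is larger.
Final answer: B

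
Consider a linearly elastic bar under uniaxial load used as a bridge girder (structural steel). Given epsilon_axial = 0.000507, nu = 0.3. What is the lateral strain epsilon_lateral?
Model: a linearly elastic bar under uniaxial load, so epsilon_lateral = -nu·epsilon_axial.
Substitute:
  epsilon_lateral = -(0.3 × 0.000507)
  epsilon_lateral = -0.0001521
Final answer: epsilon_lateral = -0.0001521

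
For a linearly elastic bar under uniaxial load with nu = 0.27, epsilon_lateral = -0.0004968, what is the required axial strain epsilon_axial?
Model: a linearly elastic bar under uniaxial load, so epsilon_lateral = -nu·epsilon_axial.
Solve for epsilon_axial: epsilon_axial = -epsilon_lateral / nu.
Substitute:
  epsilon_axial = -(-0.0004968) / 0.27
  epsilon_axial = 0.00184
Final answer: epsilon_axial = 0.00184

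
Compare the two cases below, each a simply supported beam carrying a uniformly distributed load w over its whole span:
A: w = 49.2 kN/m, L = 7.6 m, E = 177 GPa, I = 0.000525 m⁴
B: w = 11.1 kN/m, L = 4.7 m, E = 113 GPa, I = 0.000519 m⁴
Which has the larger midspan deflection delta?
Model: a simply supported beam carrying a uniformly distributed load w over its whole span, so delta = (5·w·L^4) / (384·E·I) (SI units).
  A: delta = (5 × 49200 × 7.6^4) / (384 × (1.77 × 10¹¹) × 0.000525) = 0.023 m = 23 mm
  B: delta = (5 × 11100 × 4.7^4) / (384 × (1.13 × 10¹¹) × 0.000519) = 0.001203 m = 1.203 mm
23 mm > 1.203 mm, so A is larger.
Final answer: A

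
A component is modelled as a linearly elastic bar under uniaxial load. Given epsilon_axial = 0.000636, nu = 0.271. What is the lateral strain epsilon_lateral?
Model: a linearly elastic bar under uniaxial load, so epsilon_lateral = -nu·epsilon_axial.
Substitute:
  epsilon_lateral = -(0.271 × 0.000636)
  epsilon_lateral = -0.0001724
Final answer: epsilon_lateral = -0.0001724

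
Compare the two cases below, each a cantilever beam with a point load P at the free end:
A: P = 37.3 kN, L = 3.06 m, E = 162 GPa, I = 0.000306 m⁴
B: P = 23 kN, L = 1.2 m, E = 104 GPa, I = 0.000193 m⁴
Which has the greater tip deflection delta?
Model: a cantilever beam with a point load P at the free end, so delta = (P·L^3) / (3·E·I) (SI units).
  A: delta = (37300 × 3.06^3) / (3 × (1.62 × 10¹¹) × 0.000306) = 0.007186 m = 7.186 mm
  B: delta = (23000 × 1.2^3) / (3 × (1.04 × 10¹¹) × 0.000193) = 0.00066 m = 0.66 mm
7.186 mm > 0.66 mm, so A is larger.
Final answer: A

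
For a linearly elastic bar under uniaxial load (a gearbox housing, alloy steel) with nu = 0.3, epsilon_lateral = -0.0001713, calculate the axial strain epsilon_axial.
Model: a linearly elastic bar under uniaxial load, so epsilon_lateral = -nu·epsilon_axial.
Solve for epsilon_axial: epsilon_axial = -epsilon_lateral / nu.
Substitute:
  epsilon_axial = -(-0.0001713) / 0.3
  epsilon_axial = 0.000571
Final answer: epsilon_axial = 0.000571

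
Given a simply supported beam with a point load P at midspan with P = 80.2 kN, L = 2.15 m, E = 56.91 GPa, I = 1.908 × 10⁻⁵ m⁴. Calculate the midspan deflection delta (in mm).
Model: a simply supported beam with a point load P at midspan, so delta = (P·L^3) / (48·E·I).
Convert to SI units:
  P = 80.2 kN = 80200 N
  E = 56.91 GPa = 5.691 × 10¹⁰ Pa
Substitute:
  delta = (80200 × 2.15^3) / (48 × (5.691 × 10¹⁰) × (1.908 × 10⁻⁵))
  delta = 0.01529 m
Convert: delta = 0.01529 m = 15.29 mm
Final answer: delta = 15.29 mm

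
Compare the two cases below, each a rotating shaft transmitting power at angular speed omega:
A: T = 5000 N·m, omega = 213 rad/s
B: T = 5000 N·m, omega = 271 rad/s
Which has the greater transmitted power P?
Model: a rotating shaft transmitting power at angular speed omega, so P = T·omega (SI units).
  A: P = 5000 × 213 = 1.065 × 10⁶ W = 1065 kW
  B: P = 5000 × 271 = 1.355 × 10⁶ W = 1355 kW
1355 kW > 1065 kW, so B is larger.
Final answer: B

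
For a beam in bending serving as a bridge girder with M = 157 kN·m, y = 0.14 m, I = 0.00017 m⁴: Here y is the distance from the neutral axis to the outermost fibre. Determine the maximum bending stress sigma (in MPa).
Model: a beam in bending, so sigma = (M·y) / I.
Convert to SI units:
  M = 157 kN·m = 157000 N·m
Substitute:
  sigma = (157000 × 0.14) / 0.00017
  sigma = 1.293 × 10⁸ Pa
Convert: sigma = 1.293 × 10⁸ Pa = 129.3 MPa
Final answer: sigma = 129.3 MPa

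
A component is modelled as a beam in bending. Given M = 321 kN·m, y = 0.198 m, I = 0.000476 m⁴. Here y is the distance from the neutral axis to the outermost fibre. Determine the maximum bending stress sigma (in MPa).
Model: a beam in bending, so sigma = (M·y) / I.
Convert to SI units:
  M = 321 kN·m = 321000 N·m
Substitute:
  sigma = (321000 × 0.198) / 0.000476
  sigma = 1.335 × 10⁸ Pa
Convert: sigma = 1.335 × 10⁸ Pa = 133.5 MPa
Final answer: sigma = 133.5 MPa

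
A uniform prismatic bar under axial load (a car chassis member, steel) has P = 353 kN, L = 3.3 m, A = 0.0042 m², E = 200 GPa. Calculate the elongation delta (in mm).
Model: a uniform prismatic bar under axial load, so delta = (P·L) / (A·E).
Convert to SI units:
  P = 353 kN = 353000 N
  E = 200 GPa = 2 × 10¹¹ Pa
Substitute:
  delta = (353000 × 3.3) / (0.0042 × (2 × 10¹¹))
  delta = 0.001387 m
Convert: delta = 0.001387 m = 1.387 mm
Final answer: delta = 1.387 mm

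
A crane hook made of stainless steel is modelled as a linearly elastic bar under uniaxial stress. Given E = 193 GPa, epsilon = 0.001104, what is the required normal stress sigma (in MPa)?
Model: a linearly elastic bar under uniaxial stress, so epsilon = sigma / E.
Solve for sigma: sigma = epsilon·E.
Convert to SI units:
  E = 193 GPa = 1.93 × 10¹¹ Pa
Substitute:
  sigma = 0.001104 × (1.93 × 10¹¹)
  sigma = 2.131 × 10⁸ Pa
Convert: sigma = 2.131 × 10⁸ Pa = 213.1 MPa
Final answer: sigma = 213.1 MPa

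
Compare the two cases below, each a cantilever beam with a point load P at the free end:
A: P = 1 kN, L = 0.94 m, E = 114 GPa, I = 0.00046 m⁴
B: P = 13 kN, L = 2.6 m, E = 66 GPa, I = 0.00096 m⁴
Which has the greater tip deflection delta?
Model: a cantilever beam with a point load P at the free end, so delta = (P·L^3) / (3·E·I) (SI units).
  A: delta = (1000 × 0.94^3) / (3 × (1.14 × 10¹¹) × 0.00046) = 5.28 × 10⁻⁶ m = 0.00528 mm
  B: delta = (13000 × 2.6^3) / (3 × (6.6 × 10¹⁰) × 0.00096) = 0.001202 m = 1.202 mm
1.202 mm > 0.00528 mm, so B is larger.
Final answer: B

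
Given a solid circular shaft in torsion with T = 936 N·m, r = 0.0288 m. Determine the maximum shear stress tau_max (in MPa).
Model: a solid circular shaft in torsion, so tau_max = (2·T) / (π·r^3).
Substitute:
  tau_max = (2 × 936) / (π × 0.0288^3)
  tau_max = 2.494 × 10⁷ Pa
Convert: tau_max = 2.494 × 10⁷ Pa = 24.94 MPa
Final answer: tau_max = 24.94 MPa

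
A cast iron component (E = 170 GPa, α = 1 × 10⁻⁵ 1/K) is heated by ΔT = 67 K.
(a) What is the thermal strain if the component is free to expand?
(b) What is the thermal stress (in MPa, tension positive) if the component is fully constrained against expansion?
(a) Free thermal strain ε_th = α·ΔT = (1 × 10⁻⁵) × 67 = 0.00067
(b) Fully constrained, the expansion is suppressed, so σ = -E·α·ΔT. Convert E = 170 GPa = 1.7 × 10¹¹ Pa.
  σ = -(1.7 × 10¹¹) × (1 × 10⁻⁵) × 67 = -1.139 × 10⁸ Pa = -113.9 MPa (compressive)
Final answer: (a) ε_th = 0.00067, (b) σ = -113.9 MPa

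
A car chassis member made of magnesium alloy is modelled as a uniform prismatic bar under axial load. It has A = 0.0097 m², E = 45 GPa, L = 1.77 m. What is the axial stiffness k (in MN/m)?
Model: a uniform prismatic bar under axial load, so k = (A·E) / L.
Convert to SI units:
  E = 45 GPa = 4.5 × 10¹⁰ Pa
Substitute:
  k = (0.0097 × (4.5 × 10¹⁰)) / 1.77
  k = 2.466 × 10⁸ N/m
Convert: k = 2.466 × 10⁸ N/m = 246.6 MN/m
Final answer: k = 246.6 MN/m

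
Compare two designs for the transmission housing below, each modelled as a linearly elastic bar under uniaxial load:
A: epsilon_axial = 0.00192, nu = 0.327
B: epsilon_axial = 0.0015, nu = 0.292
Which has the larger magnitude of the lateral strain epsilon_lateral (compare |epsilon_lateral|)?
Model: a linearly elastic bar under uniaxial load, so epsilon_lateral = -nu·epsilon_axial (SI units).
  A: epsilon_lateral = -(0.327 × 0.00192) = -0.0006278
  B: epsilon_lateral = -(0.292 × 0.0015) = -0.000438
|epsilon_lateral|: A = 0.0006278, B = 0.000438, so A is larger in magnitude.
Final answer: A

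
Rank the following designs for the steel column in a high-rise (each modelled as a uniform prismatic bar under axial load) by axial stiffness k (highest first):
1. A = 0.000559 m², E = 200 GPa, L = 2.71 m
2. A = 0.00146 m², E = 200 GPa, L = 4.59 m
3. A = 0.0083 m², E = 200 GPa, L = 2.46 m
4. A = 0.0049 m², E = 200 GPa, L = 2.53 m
Model: a uniform prismatic bar under axial load, so k = (A·E) / L (SI units).
  Case 1: k = (0.000559 × (2 × 10¹¹)) / 2.71 = 4.125 × 10⁷ N/m = 41.25 MN/m
  Case 2: k = (0.00146 × (2 × 10¹¹)) / 4.59 = 6.362 × 10⁷ N/m = 63.62 MN/m
  Case 3: k = (0.0083 × (2 × 10¹¹)) / 2.46 = 6.748 × 10⁸ N/m = 674.8 MN/m
  Case 4: k = (0.0049 × (2 × 10¹¹)) / 2.53 = 3.874 × 10⁸ N/m = 387.4 MN/m
Ordering: 674.8 MN/m (case 3) > 387.4 MN/m (case 4) > 63.62 MN/m (case 2) > 41.25 MN/m (case 1)
Final answer: 3, 4, 2, 1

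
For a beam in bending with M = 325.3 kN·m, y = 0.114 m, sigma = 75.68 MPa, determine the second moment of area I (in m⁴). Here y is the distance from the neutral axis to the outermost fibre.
Model: a beam in bending, so sigma = (M·y) / I.
Solve for I: I = (M·y) / sigma.
Convert to SI units:
  M = 325.3 kN·m = 325300 N·m
  sigma = 75.68 MPa = 7.568 × 10⁷ Pa
Substitute:
  I = (325300 × 0.114) / (7.568 × 10⁷)
  I = 0.00049 m⁴
Final answer: I = 0.00049 m⁴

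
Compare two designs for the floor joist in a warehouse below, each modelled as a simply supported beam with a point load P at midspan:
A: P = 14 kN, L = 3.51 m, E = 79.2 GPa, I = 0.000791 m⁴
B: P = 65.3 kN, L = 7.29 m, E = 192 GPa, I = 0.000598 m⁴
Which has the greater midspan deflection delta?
Model: a simply supported beam with a point load P at midspan, so delta = (P·L^3) / (48·E·I) (SI units).
  A: delta = (14000 × 3.51^3) / (48 × (7.92 × 10¹⁰) × 0.000791) = 0.0002013 m = 0.2013 mm
  B: delta = (65300 × 7.29^3) / (48 × (1.92 × 10¹¹) × 0.000598) = 0.00459 m = 4.59 mm
4.59 mm > 0.2013 mm, so B is larger.
Final answer: B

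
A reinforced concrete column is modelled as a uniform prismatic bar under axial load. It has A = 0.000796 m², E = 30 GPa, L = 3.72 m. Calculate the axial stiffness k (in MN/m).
Model: a uniform prismatic bar under axial load, so k = (A·E) / L.
Convert to SI units:
  E = 30 GPa = 3 × 10¹⁰ Pa
Substitute:
  k = (0.000796 × (3 × 10¹⁰)) / 3.72
  k = 6.419 × 10⁶ N/m
Convert: k = 6.419 × 10⁶ N/m = 6.419 MN/m
Final answer: k = 6.419 MN/m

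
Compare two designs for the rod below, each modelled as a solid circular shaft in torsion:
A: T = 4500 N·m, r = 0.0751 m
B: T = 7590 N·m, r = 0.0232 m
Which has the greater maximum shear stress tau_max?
Model: a solid circular shaft in torsion, so tau_max = (2·T) / (π·r^3) (SI units).
  A: tau_max = (2 × 4500) / (π × 0.0751^3) = 6.764 × 10⁶ Pa = 6.764 MPa
  B: tau_max = (2 × 7590) / (π × 0.0232^3) = 3.87 × 10⁸ Pa = 387 MPa
387 MPa > 6.764 MPa, so B is larger.
Final answer: B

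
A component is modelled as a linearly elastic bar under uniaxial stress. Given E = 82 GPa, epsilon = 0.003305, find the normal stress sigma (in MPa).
Model: a linearly elastic bar under uniaxial stress, so epsilon = sigma / E.
Solve for sigma: sigma = epsilon·E.
Convert to SI units:
  E = 82 GPa = 8.2 × 10¹⁰ Pa
Substitute:
  sigma = 0.003305 × (8.2 × 10¹⁰)
  sigma = 2.71 × 10⁸ Pa
Convert: sigma = 2.71 × 10⁸ Pa = 271 MPa
Final answer: sigma = 271 MPa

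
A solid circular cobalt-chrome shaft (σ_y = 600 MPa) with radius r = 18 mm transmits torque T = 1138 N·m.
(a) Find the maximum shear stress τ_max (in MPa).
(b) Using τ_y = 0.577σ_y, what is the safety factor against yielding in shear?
(a) For a solid circular shaft, τ_max = T·r/J with J = π·r^4/2, i.e. τ_max = 2·T / (π·r^3). Convert r = 18 mm = 0.018 m.
  τ_max = (2 × 1138) / (π × 0.018^3) = 1.242 × 10⁸ Pa = 124.2 MPa
(b) τ_y = 0.577 × 600 = 346.2 MPa
  SF = τ_y/τ_max = 346.2 / 124.2 = 2.787
Final answer: (a) τ_max = 124.2 MPa, (b) SF = 2.787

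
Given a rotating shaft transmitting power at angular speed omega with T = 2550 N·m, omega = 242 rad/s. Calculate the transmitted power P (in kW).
Model: a rotating shaft transmitting power at angular speed omega, so P = T·omega.
Substitute:
  P = 2550 × 242
  P = 617100 W
Convert: P = 617100 W = 617.1 kW
Final answer: P = 617.1 kW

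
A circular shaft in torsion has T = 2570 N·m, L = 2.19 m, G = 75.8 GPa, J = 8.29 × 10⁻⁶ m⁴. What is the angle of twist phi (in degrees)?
Model: a circular shaft in torsion, so phi = (T·L) / (G·J).
Convert to SI units:
  G = 75.8 GPa = 7.58 × 10¹⁰ Pa
Substitute:
  phi = (2570 × 2.19) / ((7.58 × 10¹⁰) × (8.29 × 10⁻⁶))
  phi = 0.008957 rad
Convert to degrees: phi = 0.008957 × 180/π = 0.5132°
Final answer: phi = 0.5132°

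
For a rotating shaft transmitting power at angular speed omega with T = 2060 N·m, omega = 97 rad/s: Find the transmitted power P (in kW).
Model: a rotating shaft transmitting power at angular speed omega, so P = T·omega.
Substitute:
  P = 2060 × 97
  P = 199800 W
Convert: P = 199800 W = 199.8 kW
Final answer: P = 199.8 kW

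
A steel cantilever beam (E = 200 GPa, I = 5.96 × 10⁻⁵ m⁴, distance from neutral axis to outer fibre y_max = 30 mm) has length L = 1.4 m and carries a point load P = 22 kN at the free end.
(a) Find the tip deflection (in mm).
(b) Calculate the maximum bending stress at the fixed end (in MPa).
(a) Tip deflection of a cantilever with an end point load: δ = P·L^3 / (3·E·I). Convert P = 22 kN = 22000 N, E = 200 GPa = 2 × 10¹¹ Pa.
  δ = (22000 × 1.4^3) / (3 × (2 × 10¹¹) × (5.96 × 10⁻⁵)) = 0.001688 m = 1.688 mm
(b) Maximum bending moment at the fixed end: M = P·L = 22000 × 1.4 = 30800 N·m. Convert y_max = 30 mm = 0.03 m.
  σ = M·y_max / I = (30800 × 0.03) / (5.96 × 10⁻⁵) = 1.55 × 10⁷ Pa = 15.5 MPa
Final answer: (a) δ = 1.688 mm, (b) σ = 15.5 MPa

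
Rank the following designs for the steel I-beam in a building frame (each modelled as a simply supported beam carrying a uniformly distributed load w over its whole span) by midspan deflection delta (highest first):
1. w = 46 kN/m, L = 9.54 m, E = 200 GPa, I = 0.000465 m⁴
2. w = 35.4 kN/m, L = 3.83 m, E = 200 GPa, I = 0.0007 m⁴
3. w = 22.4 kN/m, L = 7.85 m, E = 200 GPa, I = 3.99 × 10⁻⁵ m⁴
Model: a simply supported beam carrying a uniformly distributed load w over its whole span, so delta = (5·w·L^4) / (384·E·I) (SI units).
  Case 1: delta = (5 × 46000 × 9.54^4) / (384 × (2 × 10¹¹) × 0.000465) = 0.05335 m = 53.35 mm
  Case 2: delta = (5 × 35400 × 3.83^4) / (384 × (2 × 10¹¹) × 0.0007) = 0.0007084 m = 0.7084 mm
  Case 3: delta = (5 × 22400 × 7.85^4) / (384 × (2 × 10¹¹) × (3.99 × 10⁻⁵)) = 0.1388 m = 138.8 mm
Ordering: 138.8 mm (case 3) > 53.35 mm (case 1) > 0.7084 mm (case 2)
Final answer: 3, 1, 2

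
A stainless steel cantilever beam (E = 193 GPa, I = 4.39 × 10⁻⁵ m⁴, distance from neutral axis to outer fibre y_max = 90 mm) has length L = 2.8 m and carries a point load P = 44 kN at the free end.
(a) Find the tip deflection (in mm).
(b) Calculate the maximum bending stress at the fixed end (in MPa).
(a) Tip deflection of a cantilever with an end point load: δ = P·L^3 / (3·E·I). Convert P = 44 kN = 44000 N, E = 193 GPa = 1.93 × 10¹¹ Pa.
  δ = (44000 × 2.8^3) / (3 × (1.93 × 10¹¹) × (4.39 × 10⁻⁵)) = 0.038 m = 38 mm
(b) Maximum bending moment at the fixed end: M = P·L = 44000 × 2.8 = 123200 N·m. Convert y_max = 90 mm = 0.09 m.
  σ = M·y_max / I = (123200 × 0.09) / (4.39 × 10⁻⁵) = 2.526 × 10⁸ Pa = 252.6 MPa
Final answer: (a) δ = 38 mm, (b) σ = 252.6 MPa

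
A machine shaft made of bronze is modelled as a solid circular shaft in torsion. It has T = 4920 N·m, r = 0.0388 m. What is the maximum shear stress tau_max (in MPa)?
Model: a solid circular shaft in torsion, so tau_max = (2·T) / (π·r^3).
Substitute:
  tau_max = (2 × 4920) / (π × 0.0388^3)
  tau_max = 5.362 × 10⁷ Pa
Convert: tau_max = 5.362 × 10⁷ Pa = 53.62 MPa
Final answer: tau_max = 53.62 MPa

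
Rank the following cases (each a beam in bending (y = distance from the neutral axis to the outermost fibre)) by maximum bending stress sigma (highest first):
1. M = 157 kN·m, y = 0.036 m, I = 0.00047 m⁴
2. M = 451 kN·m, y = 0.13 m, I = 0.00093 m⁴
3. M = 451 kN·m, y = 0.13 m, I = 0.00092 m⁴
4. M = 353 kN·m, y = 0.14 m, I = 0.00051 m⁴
Model: a beam in bending (y = distance from the neutral axis to the outermost fibre), so sigma = (M·y) / I (SI units).
  Case 1: sigma = (157000 × 0.036) / 0.00047 = 1.203 × 10⁷ Pa = 12.03 MPa
  Case 2: sigma = (451000 × 0.13) / 0.00093 = 6.304 × 10⁷ Pa = 63.04 MPa
  Case 3: sigma = (451000 × 0.13) / 0.00092 = 6.373 × 10⁷ Pa = 63.73 MPa
  Case 4: sigma = (353000 × 0.14) / 0.00051 = 9.69 × 10⁷ Pa = 96.9 MPa
Ordering: 96.9 MPa (case 4) > 63.73 MPa (case 3) > 63.04 MPa (case 2) > 12.03 MPa (case 1)
Final answer: 4, 3, 2, 1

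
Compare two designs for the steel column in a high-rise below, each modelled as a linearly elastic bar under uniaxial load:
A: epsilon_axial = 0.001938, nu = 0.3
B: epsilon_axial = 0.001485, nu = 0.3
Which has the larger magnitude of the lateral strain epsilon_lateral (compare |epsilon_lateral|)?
Model: a linearly elastic bar under uniaxial load, so epsilon_lateral = -nu·epsilon_axial (SI units).
  A: epsilon_lateral = -(0.3 × 0.001938) = -0.0005814
  B: epsilon_lateral = -(0.3 × 0.001485) = -0.0004455
|epsilon_lateral|: A = 0.0005814, B = 0.0004455, so A is larger in magnitude.
Final answer: A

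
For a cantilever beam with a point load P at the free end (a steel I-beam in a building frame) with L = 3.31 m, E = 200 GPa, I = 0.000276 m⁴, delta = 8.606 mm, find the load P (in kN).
Model: a cantilever beam with a point load P at the free end, so delta = (P·L^3) / (3·E·I).
Solve for P: P = (3·delta·E·I) / L^3.
Convert to SI units:
  E = 200 GPa = 2 × 10¹¹ Pa
  delta = 8.606 mm = 0.008606 m
Substitute:
  P = (3 × 0.008606 × (2 × 10¹¹) × 0.000276) / 3.31^3
  P = 39300 N
Convert: P = 39300 N = 39.3 kN
Final answer: P = 39.3 kN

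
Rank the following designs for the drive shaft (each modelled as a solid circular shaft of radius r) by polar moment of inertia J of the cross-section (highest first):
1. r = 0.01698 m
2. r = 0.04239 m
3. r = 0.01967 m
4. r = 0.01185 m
Model: a solid circular shaft of radius r, so J = (π·r^4) / 2 (SI units).
  Case 1: J = (π × 0.01698^4) / 2 = 1.306 × 10⁻⁷ m⁴
  Case 2: J = (π × 0.04239^4) / 2 = 5.072 × 10⁻⁶ m⁴
  Case 3: J = (π × 0.01967^4) / 2 = 2.351 × 10⁻⁷ m⁴
  Case 4: J = (π × 0.01185^4) / 2 = 3.097 × 10⁻⁸ m⁴
Ordering: 5.072 × 10⁻⁶ m⁴ (case 2) > 2.351 × 10⁻⁷ m⁴ (case 3) > 1.306 × 10⁻⁷ m⁴ (case 1) > 3.097 × 10⁻⁸ m⁴ (case 4)
Final answer: 2, 3, 1, 4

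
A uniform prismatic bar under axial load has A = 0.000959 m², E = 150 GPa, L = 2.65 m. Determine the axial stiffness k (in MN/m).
Model: a uniform prismatic bar under axial load, so k = (A·E) / L.
Convert to SI units:
  E = 150 GPa = 1.5 × 10¹¹ Pa
Substitute:
  k = (0.000959 × (1.5 × 10¹¹)) / 2.65
  k = 5.428 × 10⁷ N/m
Convert: k = 5.428 × 10⁷ N/m = 54.28 MN/m
Final answer: k = 54.28 MN/m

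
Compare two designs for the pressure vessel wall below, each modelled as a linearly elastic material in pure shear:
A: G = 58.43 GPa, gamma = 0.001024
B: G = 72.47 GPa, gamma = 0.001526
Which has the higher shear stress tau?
Model: a linearly elastic material in pure shear, so tau = G·gamma (SI units).
  A: tau = (5.843 × 10¹⁰) × 0.001024 = 5.983 × 10⁷ Pa = 59.83 MPa
  B: tau = (7.247 × 10¹⁰) × 0.001526 = 1.106 × 10⁸ Pa = 110.6 MPa
110.6 MPa > 59.83 MPa, so B is larger.
Final answer: B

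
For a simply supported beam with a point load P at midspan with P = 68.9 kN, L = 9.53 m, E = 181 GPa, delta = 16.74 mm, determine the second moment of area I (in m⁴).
Model: a simply supported beam with a point load P at midspan, so delta = (P·L^3) / (48·E·I).
Solve for I: I = (P·L^3) / (48·delta·E).
Convert to SI units:
  P = 68.9 kN = 68900 N
  E = 181 GPa = 1.81 × 10¹¹ Pa
  delta = 16.74 mm = 0.01674 m
Substitute:
  I = (68900 × 9.53^3) / (48 × 0.01674 × (1.81 × 10¹¹))
  I = 0.00041 m⁴
Final answer: I = 0.00041 m⁴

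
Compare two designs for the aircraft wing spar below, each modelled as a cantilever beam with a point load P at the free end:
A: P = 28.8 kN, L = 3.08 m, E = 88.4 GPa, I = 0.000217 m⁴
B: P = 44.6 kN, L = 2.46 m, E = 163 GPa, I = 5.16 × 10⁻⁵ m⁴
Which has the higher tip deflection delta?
Model: a cantilever beam with a point load P at the free end, so delta = (P·L^3) / (3·E·I) (SI units).
  A: delta = (28800 × 3.08^3) / (3 × (8.84 × 10¹⁰) × 0.000217) = 0.01462 m = 14.62 mm
  B: delta = (44600 × 2.46^3) / (3 × (1.63 × 10¹¹) × (5.16 × 10⁻⁵)) = 0.02631 m = 26.31 mm
26.31 mm > 14.62 mm, so B is larger.
Final answer: B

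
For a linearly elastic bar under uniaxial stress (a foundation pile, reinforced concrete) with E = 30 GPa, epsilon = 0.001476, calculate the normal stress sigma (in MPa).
Model: a linearly elastic bar under uniaxial stress, so epsilon = sigma / E.
Solve for sigma: sigma = epsilon·E.
Convert to SI units:
  E = 30 GPa = 3 × 10¹⁰ Pa
Substitute:
  sigma = 0.001476 × (3 × 10¹⁰)
  sigma = 4.428 × 10⁷ Pa
Convert: sigma = 4.428 × 10⁷ Pa = 44.28 MPa
Final answer: sigma = 44.28 MPa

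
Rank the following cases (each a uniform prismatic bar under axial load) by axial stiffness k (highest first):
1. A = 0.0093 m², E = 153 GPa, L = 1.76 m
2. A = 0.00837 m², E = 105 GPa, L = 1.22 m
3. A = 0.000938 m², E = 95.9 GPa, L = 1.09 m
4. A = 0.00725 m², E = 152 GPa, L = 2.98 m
Model: a uniform prismatic bar under axial load, so k = (A·E) / L (SI units).
  Case 1: k = (0.0093 × (1.53 × 10¹¹)) / 1.76 = 8.085 × 10⁸ N/m = 808.5 MN/m
  Case 2: k = (0.00837 × (1.05 × 10¹¹)) / 1.22 = 7.204 × 10⁸ N/m = 720.4 MN/m
  Case 3: k = (0.000938 × (9.59 × 10¹⁰)) / 1.09 = 8.253 × 10⁷ N/m = 82.53 MN/m
  Case 4: k = (0.00725 × (1.52 × 10¹¹)) / 2.98 = 3.698 × 10⁸ N/m = 369.8 MN/m
Ordering: 808.5 MN/m (case 1) > 720.4 MN/m (case 2) > 369.8 MN/m (case 4) > 82.53 MN/m (case 3)
Final answer: 1, 2, 4, 3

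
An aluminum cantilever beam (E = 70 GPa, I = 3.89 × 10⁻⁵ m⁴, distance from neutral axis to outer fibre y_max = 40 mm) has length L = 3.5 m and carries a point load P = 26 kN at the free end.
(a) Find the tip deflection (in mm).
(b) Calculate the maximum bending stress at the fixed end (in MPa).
(a) Tip deflection of a cantilever with an end point load: δ = P·L^3 / (3·E·I). Convert P = 26 kN = 26000 N, E = 70 GPa = 7 × 10¹⁰ Pa.
  δ = (26000 × 3.5^3) / (3 × (7 × 10¹⁰) × (3.89 × 10⁻⁵)) = 0.1365 m = 136.5 mm
(b) Maximum bending moment at the fixed end: M = P·L = 26000 × 3.5 = 91000 N·m. Convert y_max = 40 mm = 0.04 m.
  σ = M·y_max / I = (91000 × 0.04) / (3.89 × 10⁻⁵) = 9.357 × 10⁷ Pa = 93.57 MPa
Final answer: (a) δ = 136.5 mm, (b) σ = 93.57 MPa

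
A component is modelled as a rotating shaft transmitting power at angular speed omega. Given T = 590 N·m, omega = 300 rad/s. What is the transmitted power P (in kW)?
Model: a rotating shaft transmitting power at angular speed omega, so P = T·omega.
Substitute:
  P = 590 × 300
  P = 177000 W
Convert: P = 177000 W = 177 kW
Final answer: P = 177 kW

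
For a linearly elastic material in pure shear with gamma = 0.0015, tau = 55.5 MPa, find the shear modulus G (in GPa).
Model: a linearly elastic material in pure shear, so tau = G·gamma.
Solve for G: G = tau / gamma.
Convert to SI units:
  tau = 55.5 MPa = 5.55 × 10⁷ Pa
Substitute:
  G = (5.55 × 10⁷) / 0.0015
  G = 3.7 × 10¹⁰ Pa
Convert: G = 3.7 × 10¹⁰ Pa = 37 GPa
Final answer: G = 37 GPa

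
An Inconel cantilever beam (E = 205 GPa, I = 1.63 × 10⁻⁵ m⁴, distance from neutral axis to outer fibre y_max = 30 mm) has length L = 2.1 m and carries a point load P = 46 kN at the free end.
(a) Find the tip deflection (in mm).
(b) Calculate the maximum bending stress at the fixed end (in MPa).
(a) Tip deflection of a cantilever with an end point load: δ = P·L^3 / (3·E·I). Convert P = 46 kN = 46000 N, E = 205 GPa = 2.05 × 10¹¹ Pa.
  δ = (46000 × 2.1^3) / (3 × (2.05 × 10¹¹) × (1.63 × 10⁻⁵)) = 0.0425 m = 42.5 mm
(b) Maximum bending moment at the fixed end: M = P·L = 46000 × 2.1 = 96600 N·m. Convert y_max = 30 mm = 0.03 m.
  σ = M·y_max / I = (96600 × 0.03) / (1.63 × 10⁻⁵) = 1.778 × 10⁸ Pa = 177.8 MPa
Final answer: (a) δ = 42.5 mm, (b) σ = 177.8 MPa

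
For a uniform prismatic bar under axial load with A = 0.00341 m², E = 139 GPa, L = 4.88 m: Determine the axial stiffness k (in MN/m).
Model: a uniform prismatic bar under axial load, so k = (A·E) / L.
Convert to SI units:
  E = 139 GPa = 1.39 × 10¹¹ Pa
Substitute:
  k = (0.00341 × (1.39 × 10¹¹)) / 4.88
  k = 9.713 × 10⁷ N/m
Convert: k = 9.713 × 10⁷ N/m = 97.13 MN/m
Final answer: k = 97.13 MN/m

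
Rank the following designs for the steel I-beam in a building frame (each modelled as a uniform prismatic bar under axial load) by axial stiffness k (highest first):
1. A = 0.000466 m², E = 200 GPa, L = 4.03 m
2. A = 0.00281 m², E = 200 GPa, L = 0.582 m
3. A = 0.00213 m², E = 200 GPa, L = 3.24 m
Model: a uniform prismatic bar under axial load, so k = (A·E) / L (SI units).
  Case 1: k = (0.000466 × (2 × 10¹¹)) / 4.03 = 2.313 × 10⁷ N/m = 23.13 MN/m
  Case 2: k = (0.00281 × (2 × 10¹¹)) / 0.582 = 9.656 × 10⁸ N/m = 965.6 MN/m
  Case 3: k = (0.00213 × (2 × 10¹¹)) / 3.24 = 1.315 × 10⁸ N/m = 131.5 MN/m
Ordering: 965.6 MN/m (case 2) > 131.5 MN/m (case 3) > 23.13 MN/m (case 1)
Final answer: 2, 3, 1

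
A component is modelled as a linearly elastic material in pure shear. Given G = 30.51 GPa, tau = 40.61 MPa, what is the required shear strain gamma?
Model: a linearly elastic material in pure shear, so tau = G·gamma.
Solve for gamma: gamma = tau / G.
Convert to SI units:
  G = 30.51 GPa = 3.051 × 10¹⁰ Pa
  tau = 40.61 MPa = 4.061 × 10⁷ Pa
Substitute:
  gamma = (4.061 × 10⁷) / (3.051 × 10¹⁰)
  gamma = 0.001331
Final answer: gamma = 0.001331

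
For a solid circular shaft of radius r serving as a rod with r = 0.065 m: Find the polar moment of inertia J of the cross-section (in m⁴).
Model: a solid circular shaft of radius r, so J = (π·r^4) / 2.
Substitute:
  J = (π × 0.065^4) / 2
  J = 2.804 × 10⁻⁵ m⁴
Final answer: J = 2.804 × 10⁻⁵ m⁴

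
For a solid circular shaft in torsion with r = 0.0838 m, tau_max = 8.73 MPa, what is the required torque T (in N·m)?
Model: a solid circular shaft in torsion, so tau_max = (2·T) / (π·r^3).
Solve for T: T = (π·tau_max·r^3) / 2.
Convert to SI units:
  tau_max = 8.73 MPa = 8.73 × 10⁶ Pa
Substitute:
  T = (π × (8.73 × 10⁶) × 0.0838^3) / 2
  T = 8070 N·m
Final answer: T = 8070 N·m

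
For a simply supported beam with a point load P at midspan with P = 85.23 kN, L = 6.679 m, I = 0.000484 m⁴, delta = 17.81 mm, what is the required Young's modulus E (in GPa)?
Model: a simply supported beam with a point load P at midspan, so delta = (P·L^3) / (48·E·I).
Solve for E: E = (P·L^3) / (48·delta·I).
Convert to SI units:
  P = 85.23 kN = 85230 N
  delta = 17.81 mm = 0.01781 m
Substitute:
  E = (85230 × 6.679^3) / (48 × 0.01781 × 0.000484)
  E = 6.137 × 10¹⁰ Pa
Convert: E = 6.137 × 10¹⁰ Pa = 61.37 GPa
Final answer: E = 61.37 GPa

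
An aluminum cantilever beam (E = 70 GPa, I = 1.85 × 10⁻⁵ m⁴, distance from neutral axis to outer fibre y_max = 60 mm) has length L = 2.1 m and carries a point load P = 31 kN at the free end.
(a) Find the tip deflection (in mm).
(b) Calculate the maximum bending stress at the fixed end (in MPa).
(a) Tip deflection of a cantilever with an end point load: δ = P·L^3 / (3·E·I). Convert P = 31 kN = 31000 N, E = 70 GPa = 7 × 10¹⁰ Pa.
  δ = (31000 × 2.1^3) / (3 × (7 × 10¹⁰) × (1.85 × 10⁻⁵)) = 0.0739 m = 73.9 mm
(b) Maximum bending moment at the fixed end: M = P·L = 31000 × 2.1 = 65100 N·m. Convert y_max = 60 mm = 0.06 m.
  σ = M·y_max / I = (65100 × 0.06) / (1.85 × 10⁻⁵) = 2.111 × 10⁸ Pa = 211.1 MPa
Final answer: (a) δ = 73.9 mm, (b) σ = 211.1 MPa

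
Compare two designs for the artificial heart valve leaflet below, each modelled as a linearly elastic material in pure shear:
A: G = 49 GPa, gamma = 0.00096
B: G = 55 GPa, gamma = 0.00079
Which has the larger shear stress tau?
Model: a linearly elastic material in pure shear, so tau = G·gamma (SI units).
  A: tau = (4.9 × 10¹⁰) × 0.00096 = 4.704 × 10⁷ Pa = 47.04 MPa
  B: tau = (5.5 × 10¹⁰) × 0.00079 = 4.345 × 10⁷ Pa = 43.45 MPa
47.04 MPa > 43.45 MPa, so A is larger.
Final answer: A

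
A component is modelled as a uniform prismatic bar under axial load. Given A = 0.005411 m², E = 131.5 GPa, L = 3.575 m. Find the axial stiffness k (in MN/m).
Model: a uniform prismatic bar under axial load, so k = (A·E) / L.
Convert to SI units:
  E = 131.5 GPa = 1.315 × 10¹¹ Pa
Substitute:
  k = (0.005411 × (1.315 × 10¹¹)) / 3.575
  k = 1.99 × 10⁸ N/m
Convert: k = 1.99 × 10⁸ N/m = 199 MN/m
Final answer: k = 199 MN/m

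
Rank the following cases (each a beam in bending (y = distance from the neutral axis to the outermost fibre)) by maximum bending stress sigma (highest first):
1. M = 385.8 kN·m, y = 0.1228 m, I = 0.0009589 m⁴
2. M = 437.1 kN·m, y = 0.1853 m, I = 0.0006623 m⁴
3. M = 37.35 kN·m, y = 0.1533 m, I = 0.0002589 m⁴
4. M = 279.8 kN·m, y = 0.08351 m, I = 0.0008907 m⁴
Model: a beam in bending (y = distance from the neutral axis to the outermost fibre), so sigma = (M·y) / I (SI units).
  Case 1: sigma = (385800 × 0.1228) / 0.0009589 = 4.941 × 10⁷ Pa = 49.41 MPa
  Case 2: sigma = (437100 × 0.1853) / 0.0006623 = 1.223 × 10⁸ Pa = 122.3 MPa
  Case 3: sigma = (37350 × 0.1533) / 0.0002589 = 2.212 × 10⁷ Pa = 22.12 MPa
  Case 4: sigma = (279800 × 0.08351) / 0.0008907 = 2.623 × 10⁷ Pa = 26.23 MPa
Ordering: 122.3 MPa (case 2) > 49.41 MPa (case 1) > 26.23 MPa (case 4) > 22.12 MPa (case 3)
Final answer: 2, 1, 4, 3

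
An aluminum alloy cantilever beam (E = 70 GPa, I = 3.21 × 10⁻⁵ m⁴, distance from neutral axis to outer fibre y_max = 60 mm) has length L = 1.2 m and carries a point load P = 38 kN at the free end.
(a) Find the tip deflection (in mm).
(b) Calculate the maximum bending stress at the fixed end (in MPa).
(a) Tip deflection of a cantilever with an end point load: δ = P·L^3 / (3·E·I). Convert P = 38 kN = 38000 N, E = 70 GPa = 7 × 10¹⁰ Pa.
  δ = (38000 × 1.2^3) / (3 × (7 × 10¹⁰) × (3.21 × 10⁻⁵)) = 0.009741 m = 9.741 mm
(b) Maximum bending moment at the fixed end: M = P·L = 38000 × 1.2 = 45600 N·m. Convert y_max = 60 mm = 0.06 m.
  σ = M·y_max / I = (45600 × 0.06) / (3.21 × 10⁻⁵) = 8.523 × 10⁷ Pa = 85.23 MPa
Final answer: (a) δ = 9.741 mm, (b) σ = 85.23 MPa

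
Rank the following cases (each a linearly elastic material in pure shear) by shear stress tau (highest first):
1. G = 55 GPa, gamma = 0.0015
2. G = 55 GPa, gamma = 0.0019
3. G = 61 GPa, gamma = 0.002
Model: a linearly elastic material in pure shear, so tau = G·gamma (SI units).
  Case 1: tau = (5.5 × 10¹⁰) × 0.0015 = 8.25 × 10⁷ Pa = 82.5 MPa
  Case 2: tau = (5.5 × 10¹⁰) × 0.0019 = 1.045 × 10⁸ Pa = 104.5 MPa
  Case 3: tau = (6.1 × 10¹⁰) × 0.002 = 1.22 × 10⁸ Pa = 122 MPa
Ordering: 122 MPa (case 3) > 104.5 MPa (case 2) > 82.5 MPa (case 1)
Final answer: 3, 2, 1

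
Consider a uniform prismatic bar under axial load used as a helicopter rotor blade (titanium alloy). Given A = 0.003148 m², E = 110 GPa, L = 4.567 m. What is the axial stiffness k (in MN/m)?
Model: a uniform prismatic bar under axial load, so k = (A·E) / L.
Convert to SI units:
  E = 110 GPa = 1.1 × 10¹¹ Pa
Substitute:
  k = (0.003148 × (1.1 × 10¹¹)) / 4.567
  k = 7.582 × 10⁷ N/m
Convert: k = 7.582 × 10⁷ N/m = 75.82 MN/m
Final answer: k = 75.82 MN/m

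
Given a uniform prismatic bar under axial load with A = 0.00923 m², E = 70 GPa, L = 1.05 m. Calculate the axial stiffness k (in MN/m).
Model: a uniform prismatic bar under axial load, so k = (A·E) / L.
Convert to SI units:
  E = 70 GPa = 7 × 10¹⁰ Pa
Substitute:
  k = (0.00923 × (7 × 10¹⁰)) / 1.05
  k = 6.153 × 10⁸ N/m
Convert: k = 6.153 × 10⁸ N/m = 615.3 MN/m
Final answer: k = 615.3 MN/m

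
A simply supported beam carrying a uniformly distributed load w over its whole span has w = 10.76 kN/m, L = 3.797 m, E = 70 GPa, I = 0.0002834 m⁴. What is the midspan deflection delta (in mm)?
Model: a simply supported beam carrying a uniformly distributed load w over its whole span, so delta = (5·w·L^4) / (384·E·I).
Convert to SI units:
  w = 10.76 kN/m = 10760 N/m
  E = 70 GPa = 7 × 10¹⁰ Pa
Substitute:
  delta = (5 × 10760 × 3.797^4) / (384 × (7 × 10¹⁰) × 0.0002834)
  delta = 0.001468 m
Convert: delta = 0.001468 m = 1.468 mm
Final answer: delta = 1.468 mm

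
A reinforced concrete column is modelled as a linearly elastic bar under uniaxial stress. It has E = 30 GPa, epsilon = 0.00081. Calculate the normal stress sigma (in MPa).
Model: a linearly elastic bar under uniaxial stress, so sigma = E·epsilon.
Convert to SI units:
  E = 30 GPa = 3 × 10¹⁰ Pa
Substitute:
  sigma = (3 × 10¹⁰) × 0.00081
  sigma = 2.43 × 10⁷ Pa
Convert: sigma = 2.43 × 10⁷ Pa = 24.3 MPa
Final answer: sigma = 24.3 MPa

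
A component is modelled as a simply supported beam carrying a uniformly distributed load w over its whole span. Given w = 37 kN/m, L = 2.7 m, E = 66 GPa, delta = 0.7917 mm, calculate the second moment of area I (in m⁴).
Model: a simply supported beam carrying a uniformly distributed load w over its whole span, so delta = (5·w·L^4) / (384·E·I).
Solve for I: I = (5·w·L^4) / (384·delta·E).
Convert to SI units:
  w = 37 kN/m = 37000 N/m
  E = 66 GPa = 6.6 × 10¹⁰ Pa
  delta = 0.7917 mm = 0.0007917 m
Substitute:
  I = (5 × 37000 × 2.7^4) / (384 × 0.0007917 × (6.6 × 10¹⁰))
  I = 0.00049 m⁴
Final answer: I = 0.00049 m⁴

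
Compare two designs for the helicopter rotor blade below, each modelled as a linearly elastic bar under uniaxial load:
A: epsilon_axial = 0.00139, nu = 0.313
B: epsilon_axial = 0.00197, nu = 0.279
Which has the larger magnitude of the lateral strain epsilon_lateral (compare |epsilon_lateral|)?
Model: a linearly elastic bar under uniaxial load, so epsilon_lateral = -nu·epsilon_axial (SI units).
  A: epsilon_lateral = -(0.313 × 0.00139) = -0.0004351
  B: epsilon_lateral = -(0.279 × 0.00197) = -0.0005496
|epsilon_lateral|: A = 0.0004351, B = 0.0005496, so B is larger in magnitude.
Final answer: B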